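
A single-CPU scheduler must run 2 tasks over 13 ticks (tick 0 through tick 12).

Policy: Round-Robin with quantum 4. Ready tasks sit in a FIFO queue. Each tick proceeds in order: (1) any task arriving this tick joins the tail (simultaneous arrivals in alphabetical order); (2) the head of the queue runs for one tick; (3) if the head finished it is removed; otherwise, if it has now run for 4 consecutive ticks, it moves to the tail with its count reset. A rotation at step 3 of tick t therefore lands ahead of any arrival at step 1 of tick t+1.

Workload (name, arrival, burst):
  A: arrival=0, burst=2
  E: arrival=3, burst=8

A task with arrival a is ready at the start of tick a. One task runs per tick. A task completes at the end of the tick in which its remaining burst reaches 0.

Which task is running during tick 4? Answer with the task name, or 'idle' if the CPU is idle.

t=0: queue=[A] q_used=0 → run A
t=1: queue=[A] q_used=1 → run A
t=2: (idle)
t=3: queue=[E] q_used=0 → run E
t=4: queue=[E] q_used=1 → run E
t=5: queue=[E] q_used=2 → run E
t=6: queue=[E] q_used=3 → run E
t=7: queue=[E] q_used=0 → run E
t=8: queue=[E] q_used=1 → run E
t=9: queue=[E] q_used=2 → run E
t=10: queue=[E] q_used=3 → run E
t=11: (idle)
t=12: (idle)

running at tick 4 = E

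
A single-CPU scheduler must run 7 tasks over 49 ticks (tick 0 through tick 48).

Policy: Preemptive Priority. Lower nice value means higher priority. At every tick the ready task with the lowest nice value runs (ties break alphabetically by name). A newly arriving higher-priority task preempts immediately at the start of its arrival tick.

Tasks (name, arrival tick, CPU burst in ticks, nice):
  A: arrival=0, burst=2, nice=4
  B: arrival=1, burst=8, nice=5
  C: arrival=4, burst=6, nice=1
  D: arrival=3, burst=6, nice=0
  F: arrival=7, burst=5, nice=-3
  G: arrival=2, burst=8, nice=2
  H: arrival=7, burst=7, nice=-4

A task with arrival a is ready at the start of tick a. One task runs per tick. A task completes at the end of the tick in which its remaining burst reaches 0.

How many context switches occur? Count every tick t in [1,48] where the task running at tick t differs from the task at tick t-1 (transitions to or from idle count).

t=0: ready={A} → run A
t=1: ready={A,B} → run A
t=2: ready={B,G} → run G
t=3: ready={B,D,G} → run D
t=4: ready={B,C,D,G} → run D
t=5: ready={B,C,D,G} → run D
t=6: ready={B,C,D,G} → run D
t=7: ready={B,C,D,F,G,H} → run H
t=8: ready={B,C,D,F,G,H} → run H
t=9: ready={B,C,D,F,G,H} → run H
t=10: ready={B,C,D,F,G,H} → run H
t=11: ready={B,C,D,F,G,H} → run H
t=12: ready={B,C,D,F,G,H} → run H
t=13: ready={B,C,D,F,G,H} → run H
t=14: ready={B,C,D,F,G} → run F
t=15: ready={B,C,D,F,G} → run F
t=16: ready={B,C,D,F,G} → run F
t=17: ready={B,C,D,F,G} → run F
t=18: ready={B,C,D,F,G} → run F
t=19: ready={B,C,D,G} → run D
t=20: ready={B,C,D,G} → run D
t=21: ready={B,C,G} → run C
t=22: ready={B,C,G} → run C
t=23: ready={B,C,G} → run C
t=24: ready={B,C,G} → run C
t=25: ready={B,C,G} → run C
t=26: ready={B,C,G} → run C
t=27: ready={B,G} → run G
t=28: ready={B,G} → run G
t=29: ready={B,G} → run G
t=30: ready={B,G} → run G
t=31: ready={B,G} → run G
t=32: ready={B,G} → run G
t=33: ready={B,G} → run G
t=34: ready={B} → run B
t=35: ready={B} → run B
t=36: ready={B} → run B
t=37: ready={B} → run B
t=38: ready={B} → run B
t=39: ready={B} → run B
t=40: ready={B} → run B
t=41: ready={B} → run B
t=42: (idle)
t=43: (idle)
t=44: (idle)
t=45: (idle)
t=46: (idle)
t=47: (idle)
t=48: (idle)

context switches = 9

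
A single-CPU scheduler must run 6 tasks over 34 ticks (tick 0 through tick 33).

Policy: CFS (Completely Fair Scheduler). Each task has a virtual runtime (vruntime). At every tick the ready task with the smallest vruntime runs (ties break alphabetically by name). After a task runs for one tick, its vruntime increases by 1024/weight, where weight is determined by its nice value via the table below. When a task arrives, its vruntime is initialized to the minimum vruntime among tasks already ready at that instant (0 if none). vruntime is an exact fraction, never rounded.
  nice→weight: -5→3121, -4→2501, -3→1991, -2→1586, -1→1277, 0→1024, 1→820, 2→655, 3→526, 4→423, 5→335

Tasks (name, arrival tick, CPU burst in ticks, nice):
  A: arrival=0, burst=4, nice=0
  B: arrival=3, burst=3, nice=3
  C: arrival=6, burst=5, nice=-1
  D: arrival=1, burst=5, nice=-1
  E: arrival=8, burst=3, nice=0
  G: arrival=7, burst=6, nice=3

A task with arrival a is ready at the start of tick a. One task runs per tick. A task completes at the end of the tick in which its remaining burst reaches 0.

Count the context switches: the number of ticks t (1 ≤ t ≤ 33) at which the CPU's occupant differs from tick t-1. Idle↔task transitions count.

context switches = 22

t=0: vr[A=0] → run A
t=1: vr[A=1 D=1] → run A
t=2: vr[A=2 D=1] → run D
t=3: vr[A=2 B=2301/1277 D=2301/1277] → run B
t=4: vr[A=2 B=1258987/335851 D=2301/1277] → run D
t=5: vr[A=2 B=1258987/335851 D=3325/1277] → run A
t=6: vr[A=3 B=1258987/335851 C=3325/1277 D=3325/1277] → run C
t=7: vr[A=3 B=1258987/335851 C=4349/1277 D=3325/1277 G=3325/1277] → run D
t=8: vr[A=3 B=1258987/335851 C=4349/1277 D=4349/1277 E=3325/1277 G=3325/1277] → run E
t=9: vr[A=3 B=1258987/335851 C=4349/1277 D=4349/1277 E=4602/1277 G=3325/1277] → run G
t=10: vr[A=3 B=1258987/335851 C=4349/1277 D=4349/1277 E=4602/1277 G=1528299/335851] → run A
t=11: vr[B=1258987/335851 C=4349/1277 D=4349/1277 E=4602/1277 G=1528299/335851] → run C
t=12: vr[B=1258987/335851 C=5373/1277 D=4349/1277 E=4602/1277 G=1528299/335851] → run D
t=13: vr[B=1258987/335851 C=5373/1277 D=5373/1277 E=4602/1277 G=1528299/335851] → run E
t=14: vr[B=1258987/335851 C=5373/1277 D=5373/1277 E=5879/1277 G=1528299/335851] → run B
t=15: vr[B=1912811/335851 C=5373/1277 D=5373/1277 E=5879/1277 G=1528299/335851] → run C
t=16: vr[B=1912811/335851 C=6397/1277 D=5373/1277 E=5879/1277 G=1528299/335851] → run D
t=17: vr[B=1912811/335851 C=6397/1277 E=5879/1277 G=1528299/335851] → run G
t=18: vr[B=1912811/335851 C=6397/1277 E=5879/1277 G=2182123/335851] → run E
t=19: vr[B=1912811/335851 C=6397/1277 G=2182123/335851] → run C
t=20: vr[B=1912811/335851 C=7421/1277 G=2182123/335851] → run B
t=21: vr[C=7421/1277 G=2182123/335851] → run C
t=22: vr[G=2182123/335851] → run G
t=23: vr[G=2835947/335851] → run G
t=24: vr[G=3489771/335851] → run G
t=25: vr[G=4143595/335851] → run G
t=26: (idle)
t=27: (idle)
t=28: (idle)
t=29: (idle)
t=30: (idle)
t=31: (idle)
t=32: (idle)
t=33: (idle)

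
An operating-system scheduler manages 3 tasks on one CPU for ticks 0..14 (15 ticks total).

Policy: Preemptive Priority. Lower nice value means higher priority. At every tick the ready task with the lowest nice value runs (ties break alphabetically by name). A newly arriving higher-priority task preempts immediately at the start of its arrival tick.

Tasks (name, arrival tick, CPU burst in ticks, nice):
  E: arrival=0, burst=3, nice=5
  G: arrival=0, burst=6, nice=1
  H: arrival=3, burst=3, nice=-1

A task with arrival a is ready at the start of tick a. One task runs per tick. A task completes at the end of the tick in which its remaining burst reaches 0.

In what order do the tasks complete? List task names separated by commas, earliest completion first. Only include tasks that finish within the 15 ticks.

t=0: ready={E,G} → run G
t=1: ready={E,G} → run G
t=2: ready={E,G} → run G
t=3: ready={E,G,H} → run H
t=4: ready={E,G,H} → run H
t=5: ready={E,G,H} → run H
t=6: ready={E,G} → run G
t=7: ready={E,G} → run G
t=8: ready={E,G} → run G
t=9: ready={E} → run E
t=10: ready={E} → run E
t=11: ready={E} → run E
t=12: (idle)
t=13: (idle)
t=14: (idle)

completion order = H, G, E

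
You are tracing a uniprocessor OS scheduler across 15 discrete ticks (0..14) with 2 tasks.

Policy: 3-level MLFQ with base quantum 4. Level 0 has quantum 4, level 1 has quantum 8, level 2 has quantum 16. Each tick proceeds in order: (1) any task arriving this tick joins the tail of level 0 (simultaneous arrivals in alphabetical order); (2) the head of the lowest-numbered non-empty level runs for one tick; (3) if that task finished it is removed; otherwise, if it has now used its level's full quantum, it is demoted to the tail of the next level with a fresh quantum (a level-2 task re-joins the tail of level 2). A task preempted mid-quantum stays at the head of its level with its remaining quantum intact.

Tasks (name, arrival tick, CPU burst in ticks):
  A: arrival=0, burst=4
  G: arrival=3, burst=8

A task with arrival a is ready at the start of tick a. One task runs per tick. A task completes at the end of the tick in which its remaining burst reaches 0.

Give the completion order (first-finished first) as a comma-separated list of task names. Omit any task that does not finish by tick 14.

t=0: L0/L1/L2 = A/-/- → run A
t=1: L0/L1/L2 = A/-/- → run A
t=2: L0/L1/L2 = A/-/- → run A
t=3: L0/L1/L2 = AG/-/- → run A
t=4: L0/L1/L2 = G/-/- → run G
t=5: L0/L1/L2 = G/-/- → run G
t=6: L0/L1/L2 = G/-/- → run G
t=7: L0/L1/L2 = G/-/- → run G
t=8: L0/L1/L2 = -/G/- → run G
t=9: L0/L1/L2 = -/G/- → run G
t=10: L0/L1/L2 = -/G/- → run G
t=11: L0/L1/L2 = -/G/- → run G
t=12: (idle)
t=13: (idle)
t=14: (idle)

completion order = A, G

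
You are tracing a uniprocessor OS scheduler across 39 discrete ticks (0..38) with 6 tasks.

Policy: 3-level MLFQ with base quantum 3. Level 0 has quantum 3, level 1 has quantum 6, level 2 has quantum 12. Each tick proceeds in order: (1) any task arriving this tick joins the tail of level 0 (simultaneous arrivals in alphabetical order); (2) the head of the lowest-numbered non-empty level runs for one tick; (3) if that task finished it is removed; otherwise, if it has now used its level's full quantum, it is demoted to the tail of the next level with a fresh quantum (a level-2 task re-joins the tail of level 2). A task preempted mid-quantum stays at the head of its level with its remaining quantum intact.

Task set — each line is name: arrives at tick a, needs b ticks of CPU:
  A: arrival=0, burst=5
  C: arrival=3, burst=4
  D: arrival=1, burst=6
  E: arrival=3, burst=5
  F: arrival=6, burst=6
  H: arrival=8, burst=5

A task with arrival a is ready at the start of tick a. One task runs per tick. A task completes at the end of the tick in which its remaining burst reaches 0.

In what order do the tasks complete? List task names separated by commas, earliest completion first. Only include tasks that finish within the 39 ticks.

t=0: L0/L1/L2 = A/-/- → run A
t=1: L0/L1/L2 = AD/-/- → run A
t=2: L0/L1/L2 = AD/-/- → run A
t=3: L0/L1/L2 = DCE/A/- → run D
t=4: L0/L1/L2 = DCE/A/- → run D
t=5: L0/L1/L2 = DCE/A/- → run D
t=6: L0/L1/L2 = CEF/AD/- → run C
t=7: L0/L1/L2 = CEF/AD/- → run C
t=8: L0/L1/L2 = CEFH/AD/- → run C
t=9: L0/L1/L2 = EFH/ADC/- → run E
t=10: L0/L1/L2 = EFH/ADC/- → run E
t=11: L0/L1/L2 = EFH/ADC/- → run E
t=12: L0/L1/L2 = FH/ADCE/- → run F
t=13: L0/L1/L2 = FH/ADCE/- → run F
t=14: L0/L1/L2 = FH/ADCE/- → run F
t=15: L0/L1/L2 = H/ADCEF/- → run H
t=16: L0/L1/L2 = H/ADCEF/- → run H
t=17: L0/L1/L2 = H/ADCEF/- → run H
t=18: L0/L1/L2 = -/ADCEFH/- → run A
t=19: L0/L1/L2 = -/ADCEFH/- → run A
t=20: L0/L1/L2 = -/DCEFH/- → run D
t=21: L0/L1/L2 = -/DCEFH/- → run D
t=22: L0/L1/L2 = -/DCEFH/- → run D
t=23: L0/L1/L2 = -/CEFH/- → run C
t=24: L0/L1/L2 = -/EFH/- → run E
t=25: L0/L1/L2 = -/EFH/- → run E
t=26: L0/L1/L2 = -/FH/- → run F
t=27: L0/L1/L2 = -/FH/- → run F
t=28: L0/L1/L2 = -/FH/- → run F
t=29: L0/L1/L2 = -/H/- → run H
t=30: L0/L1/L2 = -/H/- → run H
t=31: (idle)
t=32: (idle)
t=33: (idle)
t=34: (idle)
t=35: (idle)
t=36: (idle)
t=37: (idle)
t=38: (idle)

completion order = A, D, C, E, F, H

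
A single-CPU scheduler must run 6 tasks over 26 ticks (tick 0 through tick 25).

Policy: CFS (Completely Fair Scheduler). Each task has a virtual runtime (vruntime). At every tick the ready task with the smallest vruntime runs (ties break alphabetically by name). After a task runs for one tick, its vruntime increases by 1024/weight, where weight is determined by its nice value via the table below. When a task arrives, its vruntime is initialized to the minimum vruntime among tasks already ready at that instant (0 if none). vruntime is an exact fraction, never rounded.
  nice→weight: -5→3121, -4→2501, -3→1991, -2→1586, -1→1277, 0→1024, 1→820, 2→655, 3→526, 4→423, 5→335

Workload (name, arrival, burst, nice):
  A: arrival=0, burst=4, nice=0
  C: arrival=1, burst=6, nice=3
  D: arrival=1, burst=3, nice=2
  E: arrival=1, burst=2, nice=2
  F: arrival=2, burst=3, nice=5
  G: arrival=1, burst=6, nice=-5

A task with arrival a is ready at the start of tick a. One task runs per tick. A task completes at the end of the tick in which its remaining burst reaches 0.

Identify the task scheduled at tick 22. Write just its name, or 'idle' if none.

t=0: vr[A=0] → run A
t=1: vr[A=1 C=1 D=1 E=1 G=1] → run A
t=2: vr[A=2 C=1 D=1 E=1 F=1 G=1] → run C
t=3: vr[A=2 C=775/263 D=1 E=1 F=1 G=1] → run D
t=4: vr[A=2 C=775/263 D=1679/655 E=1 F=1 G=1] → run E
t=5: vr[A=2 C=775/263 D=1679/655 E=1679/655 F=1 G=1] → run F
t=6: vr[A=2 C=775/263 D=1679/655 E=1679/655 F=1359/335 G=1] → run G
t=7: vr[A=2 C=775/263 D=1679/655 E=1679/655 F=1359/335 G=4145/3121] → run G
t=8: vr[A=2 C=775/263 D=1679/655 E=1679/655 F=1359/335 G=5169/3121] → run G
t=9: vr[A=2 C=775/263 D=1679/655 E=1679/655 F=1359/335 G=6193/3121] → run G
t=10: vr[A=2 C=775/263 D=1679/655 E=1679/655 F=1359/335 G=7217/3121] → run A
t=11: vr[A=3 C=775/263 D=1679/655 E=1679/655 F=1359/335 G=7217/3121] → run G
t=12: vr[A=3 C=775/263 D=1679/655 E=1679/655 F=1359/335 G=8241/3121] → run D
t=13: vr[A=3 C=775/263 D=2703/655 E=1679/655 F=1359/335 G=8241/3121] → run E
t=14: vr[A=3 C=775/263 D=2703/655 F=1359/335 G=8241/3121] → run G
t=15: vr[A=3 C=775/263 D=2703/655 F=1359/335] → run C
t=16: vr[A=3 C=1287/263 D=2703/655 F=1359/335] → run A
t=17: vr[C=1287/263 D=2703/655 F=1359/335] → run F
t=18: vr[C=1287/263 D=2703/655 F=2383/335] → run D
t=19: vr[C=1287/263 F=2383/335] → run C
t=20: vr[C=1799/263 F=2383/335] → run C
t=21: vr[C=2311/263 F=2383/335] → run F
t=22: vr[C=2311/263] → run C
t=23: vr[C=2823/263] → run C
t=24: (idle)
t=25: (idle)

running at tick 22 = C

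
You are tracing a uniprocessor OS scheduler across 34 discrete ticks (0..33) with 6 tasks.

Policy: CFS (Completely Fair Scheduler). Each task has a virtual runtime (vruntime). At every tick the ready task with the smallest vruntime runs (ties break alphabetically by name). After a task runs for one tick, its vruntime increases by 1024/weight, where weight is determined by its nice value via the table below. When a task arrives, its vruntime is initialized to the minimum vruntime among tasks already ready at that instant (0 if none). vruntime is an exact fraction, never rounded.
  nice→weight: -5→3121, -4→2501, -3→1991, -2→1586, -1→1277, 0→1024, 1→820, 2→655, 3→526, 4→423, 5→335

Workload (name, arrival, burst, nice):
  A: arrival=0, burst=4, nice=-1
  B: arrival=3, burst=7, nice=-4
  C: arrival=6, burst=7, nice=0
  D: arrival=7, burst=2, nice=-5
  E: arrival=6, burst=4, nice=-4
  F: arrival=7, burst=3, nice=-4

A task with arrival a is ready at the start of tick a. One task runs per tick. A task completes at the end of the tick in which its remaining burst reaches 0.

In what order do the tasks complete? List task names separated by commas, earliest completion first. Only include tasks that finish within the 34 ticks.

completion order = A, D, F, E, B, C

t=0: vr[A=0] → run A
t=1: vr[A=1024/1277] → run A
t=2: vr[A=2048/1277] → run A
t=3: vr[A=3072/1277 B=3072/1277] → run A
t=4: vr[B=3072/1277] → run B
t=5: vr[B=8990720/3193777] → run B
t=6: vr[B=10298368/3193777 C=10298368/3193777 E=10298368/3193777] → run B
t=7: vr[B=11606016/3193777 C=10298368/3193777 D=10298368/3193777 E=10298368/3193777 F=10298368/3193777] → run C
t=8: vr[B=11606016/3193777 C=13492145/3193777 D=10298368/3193777 E=10298368/3193777 F=10298368/3193777] → run D
t=9: vr[B=11606016/3193777 C=13492145/3193777 D=35411634176/9967778017 E=10298368/3193777 F=10298368/3193777] → run E
t=10: vr[B=11606016/3193777 C=13492145/3193777 D=35411634176/9967778017 E=11606016/3193777 F=10298368/3193777] → run F
t=11: vr[B=11606016/3193777 C=13492145/3193777 D=35411634176/9967778017 E=11606016/3193777 F=11606016/3193777] → run D
t=12: vr[B=11606016/3193777 C=13492145/3193777 E=11606016/3193777 F=11606016/3193777] → run B
t=13: vr[B=12913664/3193777 C=13492145/3193777 E=11606016/3193777 F=11606016/3193777] → run E
t=14: vr[B=12913664/3193777 C=13492145/3193777 E=12913664/3193777 F=11606016/3193777] → run F
t=15: vr[B=12913664/3193777 C=13492145/3193777 E=12913664/3193777 F=12913664/3193777] → run B
t=16: vr[B=14221312/3193777 C=13492145/3193777 E=12913664/3193777 F=12913664/3193777] → run E
t=17: vr[B=14221312/3193777 C=13492145/3193777 E=14221312/3193777 F=12913664/3193777] → run F
t=18: vr[B=14221312/3193777 C=13492145/3193777 E=14221312/3193777] → run C
t=19: vr[B=14221312/3193777 C=16685922/3193777 E=14221312/3193777] → run B
t=20: vr[B=15528960/3193777 C=16685922/3193777 E=14221312/3193777] → run E
t=21: vr[B=15528960/3193777 C=16685922/3193777] → run B
t=22: vr[C=16685922/3193777] → run C
t=23: vr[C=19879699/3193777] → run C
t=24: vr[C=23073476/3193777] → run C
t=25: vr[C=26267253/3193777] → run C
t=26: vr[C=29461030/3193777] → run C
t=27: (idle)
t=28: (idle)
t=29: (idle)
t=30: (idle)
t=31: (idle)
t=32: (idle)
t=33: (idle)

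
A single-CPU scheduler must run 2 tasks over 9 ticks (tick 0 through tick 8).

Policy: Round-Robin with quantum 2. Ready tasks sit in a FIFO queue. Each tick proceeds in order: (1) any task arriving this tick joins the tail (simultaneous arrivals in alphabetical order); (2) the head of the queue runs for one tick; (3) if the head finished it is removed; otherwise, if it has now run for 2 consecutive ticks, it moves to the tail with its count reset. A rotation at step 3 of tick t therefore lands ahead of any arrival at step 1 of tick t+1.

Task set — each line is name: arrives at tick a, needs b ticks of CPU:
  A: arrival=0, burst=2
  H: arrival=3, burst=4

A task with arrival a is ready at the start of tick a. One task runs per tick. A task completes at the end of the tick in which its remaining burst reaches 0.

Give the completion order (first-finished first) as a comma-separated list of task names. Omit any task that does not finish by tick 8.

completion order = A, H

t=0: queue=[A] q_used=0 → run A
t=1: queue=[A] q_used=1 → run A
t=2: (idle)
t=3: queue=[H] q_used=0 → run H
t=4: queue=[H] q_used=1 → run H
t=5: queue=[H] q_used=0 → run H
t=6: queue=[H] q_used=1 → run H
t=7: (idle)
t=8: (idle)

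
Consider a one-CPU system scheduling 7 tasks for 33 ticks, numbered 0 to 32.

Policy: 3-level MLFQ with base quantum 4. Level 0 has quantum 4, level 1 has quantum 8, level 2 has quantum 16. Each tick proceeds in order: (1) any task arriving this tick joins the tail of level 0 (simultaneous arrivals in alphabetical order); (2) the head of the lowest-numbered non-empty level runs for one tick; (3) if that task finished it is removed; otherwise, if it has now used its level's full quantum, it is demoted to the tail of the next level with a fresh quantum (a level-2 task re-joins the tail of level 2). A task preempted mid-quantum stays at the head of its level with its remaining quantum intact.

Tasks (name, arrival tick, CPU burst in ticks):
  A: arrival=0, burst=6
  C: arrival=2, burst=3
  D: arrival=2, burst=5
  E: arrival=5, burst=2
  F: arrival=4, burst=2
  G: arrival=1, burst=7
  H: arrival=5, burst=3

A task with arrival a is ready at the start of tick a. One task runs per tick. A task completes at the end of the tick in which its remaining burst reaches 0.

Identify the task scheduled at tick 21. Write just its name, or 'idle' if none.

t=0: L0/L1/L2 = A/-/- → run A
t=1: L0/L1/L2 = AG/-/- → run A
t=2: L0/L1/L2 = AGCD/-/- → run A
t=3: L0/L1/L2 = AGCD/-/- → run A
t=4: L0/L1/L2 = GCDF/A/- → run G
t=5: L0/L1/L2 = GCDFEH/A/- → run G
t=6: L0/L1/L2 = GCDFEH/A/- → run G
t=7: L0/L1/L2 = GCDFEH/A/- → run G
t=8: L0/L1/L2 = CDFEH/AG/- → run C
t=9: L0/L1/L2 = CDFEH/AG/- → run C
t=10: L0/L1/L2 = CDFEH/AG/- → run C
t=11: L0/L1/L2 = DFEH/AG/- → run D
t=12: L0/L1/L2 = DFEH/AG/- → run D
t=13: L0/L1/L2 = DFEH/AG/- → run D
t=14: L0/L1/L2 = DFEH/AG/- → run D
t=15: L0/L1/L2 = FEH/AGD/- → run F
t=16: L0/L1/L2 = FEH/AGD/- → run F
t=17: L0/L1/L2 = EH/AGD/- → run E
t=18: L0/L1/L2 = EH/AGD/- → run E
t=19: L0/L1/L2 = H/AGD/- → run H
t=20: L0/L1/L2 = H/AGD/- → run H
t=21: L0/L1/L2 = H/AGD/- → run H
t=22: L0/L1/L2 = -/AGD/- → run A
t=23: L0/L1/L2 = -/AGD/- → run A
t=24: L0/L1/L2 = -/GD/- → run G
t=25: L0/L1/L2 = -/GD/- → run G
t=26: L0/L1/L2 = -/GD/- → run G
t=27: L0/L1/L2 = -/D/- → run D
t=28: (idle)
t=29: (idle)
t=30: (idle)
t=31: (idle)
t=32: (idle)

running at tick 21 = H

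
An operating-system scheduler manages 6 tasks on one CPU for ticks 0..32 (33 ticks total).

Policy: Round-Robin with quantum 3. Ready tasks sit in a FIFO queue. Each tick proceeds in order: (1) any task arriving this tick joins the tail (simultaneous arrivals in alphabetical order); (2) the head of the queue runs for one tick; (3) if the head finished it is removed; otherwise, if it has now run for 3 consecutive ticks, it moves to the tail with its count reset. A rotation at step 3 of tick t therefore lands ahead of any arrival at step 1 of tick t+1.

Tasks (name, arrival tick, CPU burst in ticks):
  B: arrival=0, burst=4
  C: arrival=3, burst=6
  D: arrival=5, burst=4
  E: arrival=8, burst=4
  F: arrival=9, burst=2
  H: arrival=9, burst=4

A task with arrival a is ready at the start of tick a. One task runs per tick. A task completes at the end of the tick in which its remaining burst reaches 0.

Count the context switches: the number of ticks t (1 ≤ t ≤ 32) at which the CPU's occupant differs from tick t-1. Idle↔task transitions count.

context switches = 10

t=0: queue=[B] q_used=0 → run B
t=1: queue=[B] q_used=1 → run B
t=2: queue=[B] q_used=2 → run B
t=3: queue=[B,C] q_used=0 → run B
t=4: queue=[C] q_used=0 → run C
t=5: queue=[C,D] q_used=1 → run C
t=6: queue=[C,D] q_used=2 → run C
t=7: queue=[D,C] q_used=0 → run D
t=8: queue=[D,C,E] q_used=1 → run D
t=9: queue=[D,C,E,F,H] q_used=2 → run D
t=10: queue=[C,E,F,H,D] q_used=0 → run C
t=11: queue=[C,E,F,H,D] q_used=1 → run C
t=12: queue=[C,E,F,H,D] q_used=2 → run C
t=13: queue=[E,F,H,D] q_used=0 → run E
t=14: queue=[E,F,H,D] q_used=1 → run E
t=15: queue=[E,F,H,D] q_used=2 → run E
t=16: queue=[F,H,D,E] q_used=0 → run F
t=17: queue=[F,H,D,E] q_used=1 → run F
t=18: queue=[H,D,E] q_used=0 → run H
t=19: queue=[H,D,E] q_used=1 → run H
t=20: queue=[H,D,E] q_used=2 → run H
t=21: queue=[D,E,H] q_used=0 → run D
t=22: queue=[E,H] q_used=0 → run E
t=23: queue=[H] q_used=0 → run H
t=24: (idle)
t=25: (idle)
t=26: (idle)
t=27: (idle)
t=28: (idle)
t=29: (idle)
t=30: (idle)
t=31: (idle)
t=32: (idle)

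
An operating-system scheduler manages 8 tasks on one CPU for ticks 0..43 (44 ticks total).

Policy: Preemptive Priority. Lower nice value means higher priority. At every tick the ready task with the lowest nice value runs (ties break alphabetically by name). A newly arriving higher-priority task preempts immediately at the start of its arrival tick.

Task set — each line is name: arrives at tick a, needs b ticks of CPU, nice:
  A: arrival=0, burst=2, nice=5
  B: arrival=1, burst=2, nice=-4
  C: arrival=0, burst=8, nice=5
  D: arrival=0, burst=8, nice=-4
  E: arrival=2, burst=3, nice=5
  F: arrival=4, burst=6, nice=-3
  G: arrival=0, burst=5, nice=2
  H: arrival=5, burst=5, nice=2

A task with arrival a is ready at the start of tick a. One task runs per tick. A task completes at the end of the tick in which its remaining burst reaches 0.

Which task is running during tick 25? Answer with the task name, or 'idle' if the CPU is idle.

running at tick 25 = H

t=0: ready={A,C,D,G} → run D
t=1: ready={A,B,C,D,G} → run B
t=2: ready={A,B,C,D,E,G} → run B
t=3: ready={A,C,D,E,G} → run D
t=4: ready={A,C,D,E,F,G} → run D
t=5: ready={A,C,D,E,F,G,H} → run D
t=6: ready={A,C,D,E,F,G,H} → run D
t=7: ready={A,C,D,E,F,G,H} → run D
t=8: ready={A,C,D,E,F,G,H} → run D
t=9: ready={A,C,D,E,F,G,H} → run D
t=10: ready={A,C,E,F,G,H} → run F
t=11: ready={A,C,E,F,G,H} → run F
t=12: ready={A,C,E,F,G,H} → run F
t=13: ready={A,C,E,F,G,H} → run F
t=14: ready={A,C,E,F,G,H} → run F
t=15: ready={A,C,E,F,G,H} → run F
t=16: ready={A,C,E,G,H} → run G
t=17: ready={A,C,E,G,H} → run G
t=18: ready={A,C,E,G,H} → run G
t=19: ready={A,C,E,G,H} → run G
t=20: ready={A,C,E,G,H} → run G
t=21: ready={A,C,E,H} → run H
t=22: ready={A,C,E,H} → run H
t=23: ready={A,C,E,H} → run H
t=24: ready={A,C,E,H} → run H
t=25: ready={A,C,E,H} → run H
t=26: ready={A,C,E} → run A
t=27: ready={A,C,E} → run A
t=28: ready={C,E} → run C
t=29: ready={C,E} → run C
t=30: ready={C,E} → run C
t=31: ready={C,E} → run C
t=32: ready={C,E} → run C
t=33: ready={C,E} → run C
t=34: ready={C,E} → run C
t=35: ready={C,E} → run C
t=36: ready={E} → run E
t=37: ready={E} → run E
t=38: ready={E} → run E
t=39: (idle)
t=40: (idle)
t=41: (idle)
t=42: (idle)
t=43: (idle)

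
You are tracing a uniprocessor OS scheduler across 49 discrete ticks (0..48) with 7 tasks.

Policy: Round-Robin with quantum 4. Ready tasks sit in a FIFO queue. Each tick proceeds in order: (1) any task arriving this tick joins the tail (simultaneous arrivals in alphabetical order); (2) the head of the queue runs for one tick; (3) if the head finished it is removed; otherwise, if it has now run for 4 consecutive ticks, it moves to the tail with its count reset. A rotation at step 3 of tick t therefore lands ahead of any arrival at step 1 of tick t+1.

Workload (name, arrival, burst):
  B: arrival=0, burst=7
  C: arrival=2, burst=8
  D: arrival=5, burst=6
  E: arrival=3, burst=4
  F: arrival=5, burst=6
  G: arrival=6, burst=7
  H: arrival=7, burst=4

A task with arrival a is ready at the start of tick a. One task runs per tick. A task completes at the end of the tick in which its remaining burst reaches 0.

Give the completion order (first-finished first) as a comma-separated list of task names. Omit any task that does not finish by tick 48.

t=0: queue=[B] q_used=0 → run B
t=1: queue=[B] q_used=1 → run B
t=2: queue=[B,C] q_used=2 → run B
t=3: queue=[B,C,E] q_used=3 → run B
t=4: queue=[C,E,B] q_used=0 → run C
t=5: queue=[C,E,B,D,F] q_used=1 → run C
t=6: queue=[C,E,B,D,F,G] q_used=2 → run C
t=7: queue=[C,E,B,D,F,G,H] q_used=3 → run C
t=8: queue=[E,B,D,F,G,H,C] q_used=0 → run E
t=9: queue=[E,B,D,F,G,H,C] q_used=1 → run E
t=10: queue=[E,B,D,F,G,H,C] q_used=2 → run E
t=11: queue=[E,B,D,F,G,H,C] q_used=3 → run E
t=12: queue=[B,D,F,G,H,C] q_used=0 → run B
t=13: queue=[B,D,F,G,H,C] q_used=1 → run B
t=14: queue=[B,D,F,G,H,C] q_used=2 → run B
t=15: queue=[D,F,G,H,C] q_used=0 → run D
t=16: queue=[D,F,G,H,C] q_used=1 → run D
t=17: queue=[D,F,G,H,C] q_used=2 → run D
t=18: queue=[D,F,G,H,C] q_used=3 → run D
t=19: queue=[F,G,H,C,D] q_used=0 → run F
t=20: queue=[F,G,H,C,D] q_used=1 → run F
t=21: queue=[F,G,H,C,D] q_used=2 → run F
t=22: queue=[F,G,H,C,D] q_used=3 → run F
t=23: queue=[G,H,C,D,F] q_used=0 → run G
t=24: queue=[G,H,C,D,F] q_used=1 → run G
t=25: queue=[G,H,C,D,F] q_used=2 → run G
t=26: queue=[G,H,C,D,F] q_used=3 → run G
t=27: queue=[H,C,D,F,G] q_used=0 → run H
t=28: queue=[H,C,D,F,G] q_used=1 → run H
t=29: queue=[H,C,D,F,G] q_used=2 → run H
t=30: queue=[H,C,D,F,G] q_used=3 → run H
t=31: queue=[C,D,F,G] q_used=0 → run C
t=32: queue=[C,D,F,G] q_used=1 → run C
t=33: queue=[C,D,F,G] q_used=2 → run C
t=34: queue=[C,D,F,G] q_used=3 → run C
t=35: queue=[D,F,G] q_used=0 → run D
t=36: queue=[D,F,G] q_used=1 → run D
t=37: queue=[F,G] q_used=0 → run F
t=38: queue=[F,G] q_used=1 → run F
t=39: queue=[G] q_used=0 → run G
t=40: queue=[G] q_used=1 → run G
t=41: queue=[G] q_used=2 → run G
t=42: (idle)
t=43: (idle)
t=44: (idle)
t=45: (idle)
t=46: (idle)
t=47: (idle)
t=48: (idle)

completion order = E, B, H, C, D, F, G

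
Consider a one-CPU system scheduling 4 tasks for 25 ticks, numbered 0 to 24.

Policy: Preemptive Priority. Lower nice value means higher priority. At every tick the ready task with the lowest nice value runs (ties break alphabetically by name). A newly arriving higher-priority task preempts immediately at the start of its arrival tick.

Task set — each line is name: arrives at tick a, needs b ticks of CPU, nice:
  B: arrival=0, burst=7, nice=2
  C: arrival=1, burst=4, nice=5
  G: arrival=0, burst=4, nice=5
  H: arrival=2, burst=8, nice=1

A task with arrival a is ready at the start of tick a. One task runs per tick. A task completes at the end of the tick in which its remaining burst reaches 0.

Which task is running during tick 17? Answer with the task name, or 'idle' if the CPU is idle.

running at tick 17 = C

t=0: ready={B,G} → run B
t=1: ready={B,C,G} → run B
t=2: ready={B,C,G,H} → run H
t=3: ready={B,C,G,H} → run H
t=4: ready={B,C,G,H} → run H
t=5: ready={B,C,G,H} → run H
t=6: ready={B,C,G,H} → run H
t=7: ready={B,C,G,H} → run H
t=8: ready={B,C,G,H} → run H
t=9: ready={B,C,G,H} → run H
t=10: ready={B,C,G} → run B
t=11: ready={B,C,G} → run B
t=12: ready={B,C,G} → run B
t=13: ready={B,C,G} → run B
t=14: ready={B,C,G} → run B
t=15: ready={C,G} → run C
t=16: ready={C,G} → run C
t=17: ready={C,G} → run C
t=18: ready={C,G} → run C
t=19: ready={G} → run G
t=20: ready={G} → run G
t=21: ready={G} → run G
t=22: ready={G} → run G
t=23: (idle)
t=24: (idle)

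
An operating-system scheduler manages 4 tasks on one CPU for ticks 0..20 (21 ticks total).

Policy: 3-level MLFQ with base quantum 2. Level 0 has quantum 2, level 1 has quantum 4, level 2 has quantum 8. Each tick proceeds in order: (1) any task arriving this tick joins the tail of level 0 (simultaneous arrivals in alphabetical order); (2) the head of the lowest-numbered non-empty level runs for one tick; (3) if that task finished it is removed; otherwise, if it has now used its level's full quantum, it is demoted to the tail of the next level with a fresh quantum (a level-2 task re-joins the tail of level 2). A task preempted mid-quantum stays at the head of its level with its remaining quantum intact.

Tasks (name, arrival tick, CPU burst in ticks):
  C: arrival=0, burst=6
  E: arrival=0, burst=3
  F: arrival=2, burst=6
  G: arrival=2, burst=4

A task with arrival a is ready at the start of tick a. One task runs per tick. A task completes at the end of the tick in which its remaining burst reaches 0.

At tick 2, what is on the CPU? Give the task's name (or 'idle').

running at tick 2 = E

t=0: L0/L1/L2 = CE/-/- → run C
t=1: L0/L1/L2 = CE/-/- → run C
t=2: L0/L1/L2 = EFG/C/- → run E
t=3: L0/L1/L2 = EFG/C/- → run E
t=4: L0/L1/L2 = FG/CE/- → run F
t=5: L0/L1/L2 = FG/CE/- → run F
t=6: L0/L1/L2 = G/CEF/- → run G
t=7: L0/L1/L2 = G/CEF/- → run G
t=8: L0/L1/L2 = -/CEFG/- → run C
t=9: L0/L1/L2 = -/CEFG/- → run C
t=10: L0/L1/L2 = -/CEFG/- → run C
t=11: L0/L1/L2 = -/CEFG/- → run C
t=12: L0/L1/L2 = -/EFG/- → run E
t=13: L0/L1/L2 = -/FG/- → run F
t=14: L0/L1/L2 = -/FG/- → run F
t=15: L0/L1/L2 = -/FG/- → run F
t=16: L0/L1/L2 = -/FG/- → run F
t=17: L0/L1/L2 = -/G/- → run G
t=18: L0/L1/L2 = -/G/- → run G
t=19: (idle)
t=20: (idle)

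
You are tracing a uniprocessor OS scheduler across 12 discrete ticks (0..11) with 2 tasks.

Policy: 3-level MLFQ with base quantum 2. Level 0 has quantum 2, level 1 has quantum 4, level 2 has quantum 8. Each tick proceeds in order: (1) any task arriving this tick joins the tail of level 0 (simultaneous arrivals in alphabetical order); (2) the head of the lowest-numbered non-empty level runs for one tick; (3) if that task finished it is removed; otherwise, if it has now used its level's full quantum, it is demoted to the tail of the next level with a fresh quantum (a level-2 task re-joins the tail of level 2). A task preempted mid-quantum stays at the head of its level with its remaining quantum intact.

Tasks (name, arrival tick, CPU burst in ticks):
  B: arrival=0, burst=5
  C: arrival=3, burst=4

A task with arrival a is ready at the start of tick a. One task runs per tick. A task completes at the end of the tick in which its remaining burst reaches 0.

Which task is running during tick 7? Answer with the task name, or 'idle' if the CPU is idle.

t=0: L0/L1/L2 = B/-/- → run B
t=1: L0/L1/L2 = B/-/- → run B
t=2: L0/L1/L2 = -/B/- → run B
t=3: L0/L1/L2 = C/B/- → run C
t=4: L0/L1/L2 = C/B/- → run C
t=5: L0/L1/L2 = -/BC/- → run B
t=6: L0/L1/L2 = -/BC/- → run B
t=7: L0/L1/L2 = -/C/- → run C
t=8: L0/L1/L2 = -/C/- → run C
t=9: (idle)
t=10: (idle)
t=11: (idle)

running at tick 7 = C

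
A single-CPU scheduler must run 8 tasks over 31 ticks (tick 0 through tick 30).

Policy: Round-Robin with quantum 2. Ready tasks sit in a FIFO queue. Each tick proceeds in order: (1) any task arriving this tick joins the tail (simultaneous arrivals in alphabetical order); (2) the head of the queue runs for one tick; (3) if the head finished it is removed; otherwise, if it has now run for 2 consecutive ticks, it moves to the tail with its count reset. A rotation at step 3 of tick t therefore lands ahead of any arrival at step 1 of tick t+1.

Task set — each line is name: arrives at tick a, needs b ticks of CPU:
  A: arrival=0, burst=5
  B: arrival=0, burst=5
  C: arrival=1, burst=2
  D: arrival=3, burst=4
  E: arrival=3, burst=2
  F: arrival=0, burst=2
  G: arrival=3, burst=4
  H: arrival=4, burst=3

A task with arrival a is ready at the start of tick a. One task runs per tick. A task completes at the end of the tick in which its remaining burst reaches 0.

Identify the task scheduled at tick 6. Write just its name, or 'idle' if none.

running at tick 6 = C

t=0: queue=[A,B,F] q_used=0 → run A
t=1: queue=[A,B,F,C] q_used=1 → run A
t=2: queue=[B,F,C,A] q_used=0 → run B
t=3: queue=[B,F,C,A,D,E,G] q_used=1 → run B
t=4: queue=[F,C,A,D,E,G,B,H] q_used=0 → run F
t=5: queue=[F,C,A,D,E,G,B,H] q_used=1 → run F
t=6: queue=[C,A,D,E,G,B,H] q_used=0 → run C
t=7: queue=[C,A,D,E,G,B,H] q_used=1 → run C
t=8: queue=[A,D,E,G,B,H] q_used=0 → run A
t=9: queue=[A,D,E,G,B,H] q_used=1 → run A
t=10: queue=[D,E,G,B,H,A] q_used=0 → run D
t=11: queue=[D,E,G,B,H,A] q_used=1 → run D
t=12: queue=[E,G,B,H,A,D] q_used=0 → run E
t=13: queue=[E,G,B,H,A,D] q_used=1 → run E
t=14: queue=[G,B,H,A,D] q_used=0 → run G
t=15: queue=[G,B,H,A,D] q_used=1 → run G
t=16: queue=[B,H,A,D,G] q_used=0 → run B
t=17: queue=[B,H,A,D,G] q_used=1 → run B
t=18: queue=[H,A,D,G,B] q_used=0 → run H
t=19: queue=[H,A,D,G,B] q_used=1 → run H
t=20: queue=[A,D,G,B,H] q_used=0 → run A
t=21: queue=[D,G,B,H] q_used=0 → run D
t=22: queue=[D,G,B,H] q_used=1 → run D
t=23: queue=[G,B,H] q_used=0 → run G
t=24: queue=[G,B,H] q_used=1 → run G
t=25: queue=[B,H] q_used=0 → run B
t=26: queue=[H] q_used=0 → run H
t=27: (idle)
t=28: (idle)
t=29: (idle)
t=30: (idle)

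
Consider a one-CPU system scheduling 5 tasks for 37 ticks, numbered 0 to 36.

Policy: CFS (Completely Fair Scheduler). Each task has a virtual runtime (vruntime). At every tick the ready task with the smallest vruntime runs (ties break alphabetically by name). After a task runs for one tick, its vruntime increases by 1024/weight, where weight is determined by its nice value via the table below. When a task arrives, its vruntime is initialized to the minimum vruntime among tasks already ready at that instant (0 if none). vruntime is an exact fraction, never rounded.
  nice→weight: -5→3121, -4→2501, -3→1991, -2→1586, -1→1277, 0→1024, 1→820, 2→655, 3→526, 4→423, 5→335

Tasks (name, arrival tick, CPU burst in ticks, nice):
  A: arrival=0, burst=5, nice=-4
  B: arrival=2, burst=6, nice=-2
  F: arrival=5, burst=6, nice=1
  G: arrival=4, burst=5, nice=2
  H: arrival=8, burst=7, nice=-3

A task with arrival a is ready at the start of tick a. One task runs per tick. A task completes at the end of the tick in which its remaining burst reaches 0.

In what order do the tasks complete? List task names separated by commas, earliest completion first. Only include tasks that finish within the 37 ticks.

completion order = A, B, H, F, G

t=0: vr[A=0] → run A
t=1: vr[A=1024/2501] → run A
t=2: vr[A=2048/2501 B=2048/2501] → run A
t=3: vr[A=3072/2501 B=2048/2501] → run B
t=4: vr[A=3072/2501 B=47616/32513 G=3072/2501] → run A
t=5: vr[A=4096/2501 B=47616/32513 F=3072/2501 G=3072/2501] → run F
t=6: vr[A=4096/2501 B=47616/32513 F=30976/12505 G=3072/2501] → run G
t=7: vr[A=4096/2501 B=47616/32513 F=30976/12505 G=4573184/1638155] → run B
t=8: vr[A=4096/2501 B=68608/32513 F=30976/12505 G=4573184/1638155 H=4096/2501] → run A
t=9: vr[B=68608/32513 F=30976/12505 G=4573184/1638155 H=4096/2501] → run H
t=10: vr[B=68608/32513 F=30976/12505 G=4573184/1638155 H=10716160/4979491] → run B
t=11: vr[B=89600/32513 F=30976/12505 G=4573184/1638155 H=10716160/4979491] → run H
t=12: vr[B=89600/32513 F=30976/12505 G=4573184/1638155 H=13277184/4979491] → run F
t=13: vr[B=89600/32513 F=46592/12505 G=4573184/1638155 H=13277184/4979491] → run H
t=14: vr[B=89600/32513 F=46592/12505 G=4573184/1638155 H=15838208/4979491] → run B
t=15: vr[B=110592/32513 F=46592/12505 G=4573184/1638155 H=15838208/4979491] → run G
t=16: vr[B=110592/32513 F=46592/12505 G=7134208/1638155 H=15838208/4979491] → run H
t=17: vr[B=110592/32513 F=46592/12505 G=7134208/1638155 H=18399232/4979491] → run B
t=18: vr[B=131584/32513 F=46592/12505 G=7134208/1638155 H=18399232/4979491] → run H
t=19: vr[B=131584/32513 F=46592/12505 G=7134208/1638155 H=20960256/4979491] → run F
t=20: vr[B=131584/32513 F=62208/12505 G=7134208/1638155 H=20960256/4979491] → run B
t=21: vr[F=62208/12505 G=7134208/1638155 H=20960256/4979491] → run H
t=22: vr[F=62208/12505 G=7134208/1638155 H=23521280/4979491] → run G
t=23: vr[F=62208/12505 G=9695232/1638155 H=23521280/4979491] → run H
t=24: vr[F=62208/12505 G=9695232/1638155] → run F
t=25: vr[F=77824/12505 G=9695232/1638155] → run G
t=26: vr[F=77824/12505 G=12256256/1638155] → run F
t=27: vr[F=18688/2501 G=12256256/1638155] → run F
t=28: vr[G=12256256/1638155] → run G
t=29: (idle)
t=30: (idle)
t=31: (idle)
t=32: (idle)
t=33: (idle)
t=34: (idle)
t=35: (idle)
t=36: (idle)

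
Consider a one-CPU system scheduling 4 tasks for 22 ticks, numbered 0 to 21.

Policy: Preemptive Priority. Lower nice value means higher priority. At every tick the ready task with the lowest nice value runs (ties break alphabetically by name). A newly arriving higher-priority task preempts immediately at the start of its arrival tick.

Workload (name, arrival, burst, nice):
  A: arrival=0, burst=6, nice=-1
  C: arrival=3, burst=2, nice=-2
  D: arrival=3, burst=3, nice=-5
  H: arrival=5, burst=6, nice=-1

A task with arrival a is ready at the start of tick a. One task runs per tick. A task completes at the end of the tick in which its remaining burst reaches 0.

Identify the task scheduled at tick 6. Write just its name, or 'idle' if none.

running at tick 6 = C

t=0: ready={A} → run A
t=1: ready={A} → run A
t=2: ready={A} → run A
t=3: ready={A,C,D} → run D
t=4: ready={A,C,D} → run D
t=5: ready={A,C,D,H} → run D
t=6: ready={A,C,H} → run C
t=7: ready={A,C,H} → run C
t=8: ready={A,H} → run A
t=9: ready={A,H} → run A
t=10: ready={A,H} → run A
t=11: ready={H} → run H
t=12: ready={H} → run H
t=13: ready={H} → run H
t=14: ready={H} → run H
t=15: ready={H} → run H
t=16: ready={H} → run H
t=17: (idle)
t=18: (idle)
t=19: (idle)
t=20: (idle)
t=21: (idle)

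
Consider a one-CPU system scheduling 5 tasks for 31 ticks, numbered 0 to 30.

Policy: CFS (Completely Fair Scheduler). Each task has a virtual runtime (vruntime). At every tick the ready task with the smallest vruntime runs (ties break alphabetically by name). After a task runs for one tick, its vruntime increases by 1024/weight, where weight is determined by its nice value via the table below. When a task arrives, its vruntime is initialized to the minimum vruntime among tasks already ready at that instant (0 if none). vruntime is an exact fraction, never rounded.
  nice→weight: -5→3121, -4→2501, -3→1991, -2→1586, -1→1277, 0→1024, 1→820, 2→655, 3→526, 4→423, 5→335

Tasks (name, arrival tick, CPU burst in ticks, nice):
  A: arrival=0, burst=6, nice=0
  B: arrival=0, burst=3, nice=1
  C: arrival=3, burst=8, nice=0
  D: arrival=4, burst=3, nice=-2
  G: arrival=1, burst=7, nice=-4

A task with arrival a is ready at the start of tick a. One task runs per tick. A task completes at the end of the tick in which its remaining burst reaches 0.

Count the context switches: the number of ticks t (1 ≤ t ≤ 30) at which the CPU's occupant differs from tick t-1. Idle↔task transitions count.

context switches = 24

t=0: vr[A=0 B=0] → run A
t=1: vr[A=1 B=0 G=0] → run B
t=2: vr[A=1 B=256/205 G=0] → run G
t=3: vr[A=1 B=256/205 C=1024/2501 G=1024/2501] → run C
t=4: vr[A=1 B=256/205 C=3525/2501 D=1024/2501 G=1024/2501] → run D
t=5: vr[A=1 B=256/205 C=3525/2501 D=34304/32513 G=1024/2501] → run G
t=6: vr[A=1 B=256/205 C=3525/2501 D=34304/32513 G=2048/2501] → run G
t=7: vr[A=1 B=256/205 C=3525/2501 D=34304/32513 G=3072/2501] → run A
t=8: vr[A=2 B=256/205 C=3525/2501 D=34304/32513 G=3072/2501] → run D
t=9: vr[A=2 B=256/205 C=3525/2501 D=55296/32513 G=3072/2501] → run G
t=10: vr[A=2 B=256/205 C=3525/2501 D=55296/32513 G=4096/2501] → run B
t=11: vr[A=2 B=512/205 C=3525/2501 D=55296/32513 G=4096/2501] → run C
t=12: vr[A=2 B=512/205 C=6026/2501 D=55296/32513 G=4096/2501] → run G
t=13: vr[A=2 B=512/205 C=6026/2501 D=55296/32513 G=5120/2501] → run D
t=14: vr[A=2 B=512/205 C=6026/2501 G=5120/2501] → run A
t=15: vr[A=3 B=512/205 C=6026/2501 G=5120/2501] → run G
t=16: vr[A=3 B=512/205 C=6026/2501 G=6144/2501] → run C
t=17: vr[A=3 B=512/205 C=8527/2501 G=6144/2501] → run G
t=18: vr[A=3 B=512/205 C=8527/2501] → run B
t=19: vr[A=3 C=8527/2501] → run A
t=20: vr[A=4 C=8527/2501] → run C
t=21: vr[A=4 C=11028/2501] → run A
t=22: vr[A=5 C=11028/2501] → run C
t=23: vr[A=5 C=13529/2501] → run A
t=24: vr[C=13529/2501] → run C
t=25: vr[C=16030/2501] → run C
t=26: vr[C=18531/2501] → run C
t=27: (idle)
t=28: (idle)
t=29: (idle)
t=30: (idle)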